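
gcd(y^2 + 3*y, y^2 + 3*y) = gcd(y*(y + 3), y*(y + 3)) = y^2 + 3*y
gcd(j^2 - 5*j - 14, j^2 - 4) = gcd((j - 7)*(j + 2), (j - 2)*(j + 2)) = j + 2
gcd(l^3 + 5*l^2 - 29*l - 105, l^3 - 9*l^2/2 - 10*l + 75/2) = l^2 - 2*l - 15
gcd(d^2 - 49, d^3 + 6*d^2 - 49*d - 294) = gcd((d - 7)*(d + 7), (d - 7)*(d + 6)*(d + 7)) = d^2 - 49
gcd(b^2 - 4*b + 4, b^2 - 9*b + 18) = 1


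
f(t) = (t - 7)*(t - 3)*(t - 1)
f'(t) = (t - 7)*(t - 3) + (t - 7)*(t - 1) + (t - 3)*(t - 1) = 3*t^2 - 22*t + 31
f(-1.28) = -80.80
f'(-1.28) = 64.08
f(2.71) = 2.13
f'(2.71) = -6.59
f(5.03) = -16.12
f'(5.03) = -3.76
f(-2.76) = -211.38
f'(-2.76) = 114.57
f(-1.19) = -75.15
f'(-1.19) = 61.43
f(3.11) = -0.90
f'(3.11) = -8.40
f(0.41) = -10.07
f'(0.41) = 22.48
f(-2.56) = -189.23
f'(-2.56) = 106.98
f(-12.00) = -3705.00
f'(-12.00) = 727.00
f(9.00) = 96.00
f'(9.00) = 76.00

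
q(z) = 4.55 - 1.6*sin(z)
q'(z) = -1.6*cos(z)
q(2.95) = 4.25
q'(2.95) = 1.57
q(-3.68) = 3.73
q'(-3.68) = 1.37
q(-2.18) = 5.86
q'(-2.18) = 0.92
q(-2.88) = 4.96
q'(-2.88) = 1.55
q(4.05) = 5.81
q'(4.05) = 0.98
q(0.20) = 4.23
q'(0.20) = -1.57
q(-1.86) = 6.08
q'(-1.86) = 0.46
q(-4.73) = 2.95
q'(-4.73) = -0.03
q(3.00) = 4.32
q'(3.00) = 1.58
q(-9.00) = 5.21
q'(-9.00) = 1.46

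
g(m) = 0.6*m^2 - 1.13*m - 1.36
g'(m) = 1.2*m - 1.13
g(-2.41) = 4.85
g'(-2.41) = -4.02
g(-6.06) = 27.52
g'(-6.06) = -8.40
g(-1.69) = 2.26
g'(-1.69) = -3.16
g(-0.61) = -0.45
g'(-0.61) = -1.86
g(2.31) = -0.77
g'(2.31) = 1.64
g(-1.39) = 1.37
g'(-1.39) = -2.80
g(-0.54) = -0.57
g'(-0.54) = -1.78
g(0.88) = -1.89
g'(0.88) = -0.07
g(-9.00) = 57.41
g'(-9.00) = -11.93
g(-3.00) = 7.43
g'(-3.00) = -4.73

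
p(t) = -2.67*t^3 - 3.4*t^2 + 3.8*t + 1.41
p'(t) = -8.01*t^2 - 6.8*t + 3.8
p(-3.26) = 45.39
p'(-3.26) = -59.16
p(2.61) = -59.30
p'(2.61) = -68.51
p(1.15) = -2.78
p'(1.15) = -14.61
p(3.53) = -144.99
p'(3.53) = -120.02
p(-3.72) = 77.67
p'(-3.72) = -81.75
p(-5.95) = 420.85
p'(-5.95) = -239.31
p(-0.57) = -1.37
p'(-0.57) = 5.07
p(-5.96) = 423.25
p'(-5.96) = -240.20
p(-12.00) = 4079.97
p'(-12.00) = -1068.04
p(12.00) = -5056.35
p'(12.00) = -1231.24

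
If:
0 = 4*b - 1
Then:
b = 1/4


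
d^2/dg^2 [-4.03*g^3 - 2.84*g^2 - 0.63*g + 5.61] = -24.18*g - 5.68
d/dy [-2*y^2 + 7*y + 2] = 7 - 4*y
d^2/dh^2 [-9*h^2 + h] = -18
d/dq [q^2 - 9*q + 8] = 2*q - 9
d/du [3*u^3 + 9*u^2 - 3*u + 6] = 9*u^2 + 18*u - 3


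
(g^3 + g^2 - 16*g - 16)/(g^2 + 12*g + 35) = (g^3 + g^2 - 16*g - 16)/(g^2 + 12*g + 35)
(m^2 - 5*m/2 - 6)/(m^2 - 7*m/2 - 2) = (2*m + 3)/(2*m + 1)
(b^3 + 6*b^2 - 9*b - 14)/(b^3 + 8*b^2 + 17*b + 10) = (b^2 + 5*b - 14)/(b^2 + 7*b + 10)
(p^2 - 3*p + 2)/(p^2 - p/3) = 3*(p^2 - 3*p + 2)/(p*(3*p - 1))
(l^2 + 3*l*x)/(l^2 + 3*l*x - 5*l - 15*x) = l/(l - 5)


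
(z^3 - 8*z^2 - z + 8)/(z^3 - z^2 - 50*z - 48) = (z - 1)/(z + 6)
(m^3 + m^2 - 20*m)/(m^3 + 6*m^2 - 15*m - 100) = m/(m + 5)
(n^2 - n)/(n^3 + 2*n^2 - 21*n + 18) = n/(n^2 + 3*n - 18)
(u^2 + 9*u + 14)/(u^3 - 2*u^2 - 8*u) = (u + 7)/(u*(u - 4))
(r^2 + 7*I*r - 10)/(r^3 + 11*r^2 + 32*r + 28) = (r^2 + 7*I*r - 10)/(r^3 + 11*r^2 + 32*r + 28)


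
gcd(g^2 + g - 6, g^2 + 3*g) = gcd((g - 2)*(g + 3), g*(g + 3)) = g + 3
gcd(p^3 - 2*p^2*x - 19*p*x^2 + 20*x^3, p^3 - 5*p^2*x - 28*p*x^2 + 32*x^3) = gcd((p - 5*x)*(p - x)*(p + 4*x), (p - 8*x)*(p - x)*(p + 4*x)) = -p^2 - 3*p*x + 4*x^2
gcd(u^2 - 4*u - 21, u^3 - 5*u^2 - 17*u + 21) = u^2 - 4*u - 21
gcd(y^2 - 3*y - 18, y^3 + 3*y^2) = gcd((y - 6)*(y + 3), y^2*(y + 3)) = y + 3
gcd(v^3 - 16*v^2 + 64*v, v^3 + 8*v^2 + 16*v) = v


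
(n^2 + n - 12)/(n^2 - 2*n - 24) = (n - 3)/(n - 6)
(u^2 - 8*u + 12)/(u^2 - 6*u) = (u - 2)/u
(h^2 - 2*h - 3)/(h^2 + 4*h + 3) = (h - 3)/(h + 3)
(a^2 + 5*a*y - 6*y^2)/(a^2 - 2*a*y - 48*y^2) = (-a + y)/(-a + 8*y)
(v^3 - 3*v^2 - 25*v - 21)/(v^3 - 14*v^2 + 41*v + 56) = (v + 3)/(v - 8)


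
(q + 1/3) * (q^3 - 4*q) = q^4 + q^3/3 - 4*q^2 - 4*q/3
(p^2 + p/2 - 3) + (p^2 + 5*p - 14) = 2*p^2 + 11*p/2 - 17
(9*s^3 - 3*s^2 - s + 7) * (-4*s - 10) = -36*s^4 - 78*s^3 + 34*s^2 - 18*s - 70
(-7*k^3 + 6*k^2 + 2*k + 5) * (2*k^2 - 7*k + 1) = -14*k^5 + 61*k^4 - 45*k^3 + 2*k^2 - 33*k + 5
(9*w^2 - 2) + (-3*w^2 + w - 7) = 6*w^2 + w - 9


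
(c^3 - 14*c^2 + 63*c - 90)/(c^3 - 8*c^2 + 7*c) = (c^3 - 14*c^2 + 63*c - 90)/(c*(c^2 - 8*c + 7))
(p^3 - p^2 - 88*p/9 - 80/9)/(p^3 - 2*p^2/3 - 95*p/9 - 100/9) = (3*p + 4)/(3*p + 5)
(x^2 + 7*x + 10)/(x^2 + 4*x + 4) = (x + 5)/(x + 2)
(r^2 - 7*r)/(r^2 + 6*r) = (r - 7)/(r + 6)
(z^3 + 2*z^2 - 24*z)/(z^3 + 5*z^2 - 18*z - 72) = z/(z + 3)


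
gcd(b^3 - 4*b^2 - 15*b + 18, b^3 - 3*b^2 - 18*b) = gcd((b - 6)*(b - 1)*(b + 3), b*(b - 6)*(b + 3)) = b^2 - 3*b - 18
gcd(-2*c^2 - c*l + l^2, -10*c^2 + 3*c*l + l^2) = 2*c - l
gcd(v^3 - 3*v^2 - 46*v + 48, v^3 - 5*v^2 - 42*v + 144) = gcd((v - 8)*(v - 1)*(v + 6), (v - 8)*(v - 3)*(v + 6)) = v^2 - 2*v - 48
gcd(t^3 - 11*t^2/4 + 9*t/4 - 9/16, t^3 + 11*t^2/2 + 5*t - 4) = t - 1/2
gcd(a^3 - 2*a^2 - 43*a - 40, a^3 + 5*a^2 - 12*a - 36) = 1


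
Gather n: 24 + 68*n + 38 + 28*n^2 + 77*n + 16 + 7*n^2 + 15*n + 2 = 35*n^2 + 160*n + 80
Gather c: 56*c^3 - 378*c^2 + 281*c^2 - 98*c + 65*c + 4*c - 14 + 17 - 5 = 56*c^3 - 97*c^2 - 29*c - 2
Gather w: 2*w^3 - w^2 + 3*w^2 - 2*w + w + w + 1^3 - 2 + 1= 2*w^3 + 2*w^2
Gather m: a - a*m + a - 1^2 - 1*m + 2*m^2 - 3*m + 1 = 2*a + 2*m^2 + m*(-a - 4)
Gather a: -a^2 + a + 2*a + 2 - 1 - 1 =-a^2 + 3*a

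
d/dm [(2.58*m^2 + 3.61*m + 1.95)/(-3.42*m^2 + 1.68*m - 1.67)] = (16.6806*m^2 + 4.7208*m - 9.3047)/(11.6964*m^4 - 11.4912*m^3 + 14.2452*m^2 - 5.6112*m + 2.7889)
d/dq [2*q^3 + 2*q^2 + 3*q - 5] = 6*q^2 + 4*q + 3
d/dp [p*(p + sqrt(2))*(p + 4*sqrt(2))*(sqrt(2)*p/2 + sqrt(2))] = 2*sqrt(2)*p^3 + 3*sqrt(2)*p^2 + 15*p^2 + 8*sqrt(2)*p + 20*p + 8*sqrt(2)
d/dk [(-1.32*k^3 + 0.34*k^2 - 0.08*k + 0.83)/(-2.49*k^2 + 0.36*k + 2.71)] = (3.2868*k^4 - 0.9504*k^3 - 10.8084*k^2 + 5.9762*k - 0.5156)/(6.2001*k^4 - 1.7928*k^3 - 13.3662*k^2 + 1.9512*k + 7.3441)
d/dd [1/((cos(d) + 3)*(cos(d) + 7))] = 2*(cos(d) + 5)*sin(d)/((cos(d) + 3)^2*(cos(d) + 7)^2)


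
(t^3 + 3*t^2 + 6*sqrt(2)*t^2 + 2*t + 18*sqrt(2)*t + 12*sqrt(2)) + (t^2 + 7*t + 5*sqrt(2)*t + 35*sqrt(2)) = t^3 + 4*t^2 + 6*sqrt(2)*t^2 + 9*t + 23*sqrt(2)*t + 47*sqrt(2)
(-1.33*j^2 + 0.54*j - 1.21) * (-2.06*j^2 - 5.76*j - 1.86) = 2.7398*j^4 + 6.5484*j^3 + 1.856*j^2 + 5.9652*j + 2.2506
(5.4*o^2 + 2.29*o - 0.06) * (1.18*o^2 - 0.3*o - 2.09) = 6.372*o^4 + 1.0822*o^3 - 12.0438*o^2 - 4.7681*o + 0.1254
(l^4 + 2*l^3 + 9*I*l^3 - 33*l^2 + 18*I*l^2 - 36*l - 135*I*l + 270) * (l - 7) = l^5 - 5*l^4 + 9*I*l^4 - 47*l^3 - 45*I*l^3 + 195*l^2 - 261*I*l^2 + 522*l + 945*I*l - 1890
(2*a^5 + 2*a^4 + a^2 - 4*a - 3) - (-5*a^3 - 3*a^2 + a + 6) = 2*a^5 + 2*a^4 + 5*a^3 + 4*a^2 - 5*a - 9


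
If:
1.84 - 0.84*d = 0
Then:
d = 2.19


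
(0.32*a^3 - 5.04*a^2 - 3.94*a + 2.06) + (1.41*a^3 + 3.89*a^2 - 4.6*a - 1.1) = 1.73*a^3 - 1.15*a^2 - 8.54*a + 0.96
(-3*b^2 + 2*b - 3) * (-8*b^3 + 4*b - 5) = 24*b^5 - 16*b^4 + 12*b^3 + 23*b^2 - 22*b + 15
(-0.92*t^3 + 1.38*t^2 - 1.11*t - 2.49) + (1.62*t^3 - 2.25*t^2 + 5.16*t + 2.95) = 0.7*t^3 - 0.87*t^2 + 4.05*t + 0.46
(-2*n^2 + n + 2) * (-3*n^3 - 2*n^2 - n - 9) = 6*n^5 + n^4 - 6*n^3 + 13*n^2 - 11*n - 18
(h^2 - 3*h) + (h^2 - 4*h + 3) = 2*h^2 - 7*h + 3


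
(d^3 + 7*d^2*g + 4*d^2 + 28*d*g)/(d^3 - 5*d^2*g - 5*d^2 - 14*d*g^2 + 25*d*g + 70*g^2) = d*(d^2 + 7*d*g + 4*d + 28*g)/(d^3 - 5*d^2*g - 5*d^2 - 14*d*g^2 + 25*d*g + 70*g^2)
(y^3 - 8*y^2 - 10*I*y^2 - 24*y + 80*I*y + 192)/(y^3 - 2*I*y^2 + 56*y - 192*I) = (y - 8)/(y + 8*I)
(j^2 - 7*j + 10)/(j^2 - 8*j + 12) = (j - 5)/(j - 6)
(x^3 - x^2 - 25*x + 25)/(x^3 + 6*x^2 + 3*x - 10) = (x - 5)/(x + 2)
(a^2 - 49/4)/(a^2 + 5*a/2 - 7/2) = (a - 7/2)/(a - 1)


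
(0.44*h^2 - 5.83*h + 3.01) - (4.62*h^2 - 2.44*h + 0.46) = -4.18*h^2 - 3.39*h + 2.55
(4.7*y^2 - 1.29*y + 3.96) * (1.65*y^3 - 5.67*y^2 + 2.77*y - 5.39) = 7.755*y^5 - 28.7775*y^4 + 26.8673*y^3 - 51.3595*y^2 + 17.9223*y - 21.3444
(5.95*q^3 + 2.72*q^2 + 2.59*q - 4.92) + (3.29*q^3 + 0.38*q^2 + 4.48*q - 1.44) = 9.24*q^3 + 3.1*q^2 + 7.07*q - 6.36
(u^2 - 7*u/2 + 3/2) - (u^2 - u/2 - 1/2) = 2 - 3*u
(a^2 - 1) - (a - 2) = a^2 - a + 1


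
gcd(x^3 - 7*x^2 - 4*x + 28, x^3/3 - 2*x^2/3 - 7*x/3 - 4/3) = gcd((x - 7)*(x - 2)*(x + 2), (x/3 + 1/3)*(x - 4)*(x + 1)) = 1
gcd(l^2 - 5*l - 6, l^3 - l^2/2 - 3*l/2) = l + 1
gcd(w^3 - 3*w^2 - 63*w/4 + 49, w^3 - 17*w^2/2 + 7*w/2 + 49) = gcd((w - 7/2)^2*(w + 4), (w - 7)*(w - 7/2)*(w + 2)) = w - 7/2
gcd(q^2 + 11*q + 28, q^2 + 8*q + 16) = q + 4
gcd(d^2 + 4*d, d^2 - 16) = d + 4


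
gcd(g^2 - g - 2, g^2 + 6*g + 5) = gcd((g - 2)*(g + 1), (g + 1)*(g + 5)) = g + 1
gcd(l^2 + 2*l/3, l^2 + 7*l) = l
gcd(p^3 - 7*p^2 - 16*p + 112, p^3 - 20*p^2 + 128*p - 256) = p - 4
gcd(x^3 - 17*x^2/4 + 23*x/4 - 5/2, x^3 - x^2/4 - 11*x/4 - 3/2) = x - 2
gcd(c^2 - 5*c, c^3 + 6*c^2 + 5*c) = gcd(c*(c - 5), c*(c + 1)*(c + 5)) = c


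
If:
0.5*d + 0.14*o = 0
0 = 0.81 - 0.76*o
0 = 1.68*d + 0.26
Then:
No Solution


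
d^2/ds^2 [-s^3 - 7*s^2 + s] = -6*s - 14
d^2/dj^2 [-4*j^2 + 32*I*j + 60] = -8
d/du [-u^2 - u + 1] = -2*u - 1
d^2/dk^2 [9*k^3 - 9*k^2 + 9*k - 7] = 54*k - 18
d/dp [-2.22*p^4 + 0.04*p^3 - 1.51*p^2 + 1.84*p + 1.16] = -8.88*p^3 + 0.12*p^2 - 3.02*p + 1.84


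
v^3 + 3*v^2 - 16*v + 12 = (v - 2)*(v - 1)*(v + 6)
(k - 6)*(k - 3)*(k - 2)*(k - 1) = k^4 - 12*k^3 + 47*k^2 - 72*k + 36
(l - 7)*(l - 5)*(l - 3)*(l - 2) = l^4 - 17*l^3 + 101*l^2 - 247*l + 210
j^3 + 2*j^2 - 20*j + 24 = (j - 2)^2*(j + 6)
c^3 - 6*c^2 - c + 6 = (c - 6)*(c - 1)*(c + 1)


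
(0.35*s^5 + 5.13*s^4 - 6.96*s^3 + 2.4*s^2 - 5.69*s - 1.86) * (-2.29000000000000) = -0.8015*s^5 - 11.7477*s^4 + 15.9384*s^3 - 5.496*s^2 + 13.0301*s + 4.2594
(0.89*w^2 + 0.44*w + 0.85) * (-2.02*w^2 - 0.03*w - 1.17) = -1.7978*w^4 - 0.9155*w^3 - 2.7715*w^2 - 0.5403*w - 0.9945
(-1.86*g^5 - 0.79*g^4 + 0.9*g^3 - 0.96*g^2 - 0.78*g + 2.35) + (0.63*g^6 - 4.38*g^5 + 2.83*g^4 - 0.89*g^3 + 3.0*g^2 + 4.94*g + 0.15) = 0.63*g^6 - 6.24*g^5 + 2.04*g^4 + 0.01*g^3 + 2.04*g^2 + 4.16*g + 2.5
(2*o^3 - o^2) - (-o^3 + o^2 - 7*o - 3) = 3*o^3 - 2*o^2 + 7*o + 3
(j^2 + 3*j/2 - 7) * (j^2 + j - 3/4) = j^4 + 5*j^3/2 - 25*j^2/4 - 65*j/8 + 21/4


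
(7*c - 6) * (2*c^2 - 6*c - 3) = 14*c^3 - 54*c^2 + 15*c + 18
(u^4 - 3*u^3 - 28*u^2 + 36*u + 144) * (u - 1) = u^5 - 4*u^4 - 25*u^3 + 64*u^2 + 108*u - 144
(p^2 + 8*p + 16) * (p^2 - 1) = p^4 + 8*p^3 + 15*p^2 - 8*p - 16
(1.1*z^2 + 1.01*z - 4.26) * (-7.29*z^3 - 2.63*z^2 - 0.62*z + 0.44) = -8.019*z^5 - 10.2559*z^4 + 27.7171*z^3 + 11.0616*z^2 + 3.0856*z - 1.8744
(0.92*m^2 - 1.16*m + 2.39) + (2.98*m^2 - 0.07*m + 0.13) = 3.9*m^2 - 1.23*m + 2.52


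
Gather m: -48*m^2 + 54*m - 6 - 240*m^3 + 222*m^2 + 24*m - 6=-240*m^3 + 174*m^2 + 78*m - 12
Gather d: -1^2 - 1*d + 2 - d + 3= 4 - 2*d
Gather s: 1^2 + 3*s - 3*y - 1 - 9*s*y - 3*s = -9*s*y - 3*y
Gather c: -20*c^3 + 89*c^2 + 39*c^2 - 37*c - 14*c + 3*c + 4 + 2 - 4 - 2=-20*c^3 + 128*c^2 - 48*c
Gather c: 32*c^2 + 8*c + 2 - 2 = 32*c^2 + 8*c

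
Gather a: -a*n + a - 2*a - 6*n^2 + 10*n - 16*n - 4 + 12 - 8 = a*(-n - 1) - 6*n^2 - 6*n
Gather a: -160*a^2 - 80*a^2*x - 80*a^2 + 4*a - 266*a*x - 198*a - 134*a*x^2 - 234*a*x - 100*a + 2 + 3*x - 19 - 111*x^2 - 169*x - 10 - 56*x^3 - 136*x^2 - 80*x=a^2*(-80*x - 240) + a*(-134*x^2 - 500*x - 294) - 56*x^3 - 247*x^2 - 246*x - 27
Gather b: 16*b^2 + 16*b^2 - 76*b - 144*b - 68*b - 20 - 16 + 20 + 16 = 32*b^2 - 288*b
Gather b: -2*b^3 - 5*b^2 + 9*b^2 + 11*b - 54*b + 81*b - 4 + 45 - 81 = -2*b^3 + 4*b^2 + 38*b - 40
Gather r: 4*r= 4*r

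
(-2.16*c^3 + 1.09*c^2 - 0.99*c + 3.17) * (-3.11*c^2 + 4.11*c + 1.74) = 6.7176*c^5 - 12.2675*c^4 + 3.8004*c^3 - 12.031*c^2 + 11.3061*c + 5.5158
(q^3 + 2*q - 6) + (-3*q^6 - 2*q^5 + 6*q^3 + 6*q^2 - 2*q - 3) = -3*q^6 - 2*q^5 + 7*q^3 + 6*q^2 - 9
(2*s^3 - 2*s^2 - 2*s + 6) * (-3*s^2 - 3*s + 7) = -6*s^5 + 26*s^3 - 26*s^2 - 32*s + 42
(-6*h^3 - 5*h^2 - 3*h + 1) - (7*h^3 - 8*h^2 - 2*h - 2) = -13*h^3 + 3*h^2 - h + 3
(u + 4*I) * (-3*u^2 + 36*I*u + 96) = -3*u^3 + 24*I*u^2 - 48*u + 384*I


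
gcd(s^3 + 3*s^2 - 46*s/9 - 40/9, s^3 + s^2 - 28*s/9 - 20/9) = s^2 - s - 10/9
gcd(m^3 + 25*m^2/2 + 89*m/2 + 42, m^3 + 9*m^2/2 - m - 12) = m + 4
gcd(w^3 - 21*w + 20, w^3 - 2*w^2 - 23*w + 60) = w^2 + w - 20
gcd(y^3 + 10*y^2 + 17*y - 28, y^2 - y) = y - 1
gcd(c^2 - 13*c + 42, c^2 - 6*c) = c - 6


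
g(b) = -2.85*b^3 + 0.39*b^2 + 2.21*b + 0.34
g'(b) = -8.55*b^2 + 0.78*b + 2.21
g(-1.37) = 5.37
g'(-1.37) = -14.91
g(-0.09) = 0.15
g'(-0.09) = 2.07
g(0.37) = 1.07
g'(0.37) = 1.33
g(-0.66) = -0.13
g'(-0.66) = -2.03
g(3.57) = -116.47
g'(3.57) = -103.97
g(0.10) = 0.56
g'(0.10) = 2.20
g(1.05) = -0.21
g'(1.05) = -6.40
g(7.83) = -1326.58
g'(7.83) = -515.87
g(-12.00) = 4954.78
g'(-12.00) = -1238.35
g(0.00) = 0.34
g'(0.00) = 2.21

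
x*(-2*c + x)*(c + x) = -2*c^2*x - c*x^2 + x^3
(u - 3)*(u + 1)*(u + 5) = u^3 + 3*u^2 - 13*u - 15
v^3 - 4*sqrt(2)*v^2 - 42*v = v*(v - 7*sqrt(2))*(v + 3*sqrt(2))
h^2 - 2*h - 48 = (h - 8)*(h + 6)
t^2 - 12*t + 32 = (t - 8)*(t - 4)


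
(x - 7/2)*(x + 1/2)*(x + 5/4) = x^3 - 7*x^2/4 - 11*x/2 - 35/16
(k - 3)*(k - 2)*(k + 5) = k^3 - 19*k + 30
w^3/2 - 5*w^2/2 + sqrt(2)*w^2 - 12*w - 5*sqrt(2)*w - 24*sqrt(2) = (w/2 + sqrt(2))*(w - 8)*(w + 3)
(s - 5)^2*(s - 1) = s^3 - 11*s^2 + 35*s - 25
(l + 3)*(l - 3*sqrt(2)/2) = l^2 - 3*sqrt(2)*l/2 + 3*l - 9*sqrt(2)/2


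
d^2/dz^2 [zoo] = 0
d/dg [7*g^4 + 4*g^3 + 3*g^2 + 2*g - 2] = 28*g^3 + 12*g^2 + 6*g + 2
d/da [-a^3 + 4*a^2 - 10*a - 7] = -3*a^2 + 8*a - 10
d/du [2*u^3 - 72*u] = 6*u^2 - 72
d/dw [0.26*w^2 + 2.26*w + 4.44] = 0.52*w + 2.26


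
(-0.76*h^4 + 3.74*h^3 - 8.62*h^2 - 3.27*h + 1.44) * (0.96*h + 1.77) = -0.7296*h^5 + 2.2452*h^4 - 1.6554*h^3 - 18.3966*h^2 - 4.4055*h + 2.5488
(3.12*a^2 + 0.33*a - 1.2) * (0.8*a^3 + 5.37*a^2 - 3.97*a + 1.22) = 2.496*a^5 + 17.0184*a^4 - 11.5743*a^3 - 3.9477*a^2 + 5.1666*a - 1.464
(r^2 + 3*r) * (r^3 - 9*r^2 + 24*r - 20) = r^5 - 6*r^4 - 3*r^3 + 52*r^2 - 60*r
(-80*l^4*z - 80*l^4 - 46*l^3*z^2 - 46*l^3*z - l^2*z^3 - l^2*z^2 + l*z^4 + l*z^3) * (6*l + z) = -480*l^5*z - 480*l^5 - 356*l^4*z^2 - 356*l^4*z - 52*l^3*z^3 - 52*l^3*z^2 + 5*l^2*z^4 + 5*l^2*z^3 + l*z^5 + l*z^4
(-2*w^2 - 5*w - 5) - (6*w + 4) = -2*w^2 - 11*w - 9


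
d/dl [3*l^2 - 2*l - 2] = 6*l - 2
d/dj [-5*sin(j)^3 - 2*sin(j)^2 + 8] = -(15*sin(j) + 4)*sin(j)*cos(j)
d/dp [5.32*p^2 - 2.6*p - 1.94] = 10.64*p - 2.6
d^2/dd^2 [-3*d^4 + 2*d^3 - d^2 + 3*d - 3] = -36*d^2 + 12*d - 2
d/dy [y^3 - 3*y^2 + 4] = 3*y*(y - 2)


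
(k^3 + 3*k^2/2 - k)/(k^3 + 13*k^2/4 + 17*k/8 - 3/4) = 4*k*(2*k - 1)/(8*k^2 + 10*k - 3)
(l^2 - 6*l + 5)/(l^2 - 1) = (l - 5)/(l + 1)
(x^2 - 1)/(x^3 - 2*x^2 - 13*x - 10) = (x - 1)/(x^2 - 3*x - 10)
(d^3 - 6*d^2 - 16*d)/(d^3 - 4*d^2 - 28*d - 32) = d/(d + 2)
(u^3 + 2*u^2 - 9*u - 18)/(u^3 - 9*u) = (u + 2)/u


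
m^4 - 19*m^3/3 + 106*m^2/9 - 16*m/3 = m*(m - 3)*(m - 8/3)*(m - 2/3)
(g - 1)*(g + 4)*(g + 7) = g^3 + 10*g^2 + 17*g - 28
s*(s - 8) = s^2 - 8*s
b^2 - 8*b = b*(b - 8)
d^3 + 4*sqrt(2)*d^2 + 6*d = d*(d + sqrt(2))*(d + 3*sqrt(2))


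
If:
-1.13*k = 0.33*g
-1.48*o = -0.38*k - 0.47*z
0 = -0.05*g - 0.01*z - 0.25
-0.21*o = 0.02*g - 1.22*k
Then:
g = 61.54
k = -17.97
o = -110.27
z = -332.71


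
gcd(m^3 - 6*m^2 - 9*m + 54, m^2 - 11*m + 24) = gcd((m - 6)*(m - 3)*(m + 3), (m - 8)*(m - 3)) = m - 3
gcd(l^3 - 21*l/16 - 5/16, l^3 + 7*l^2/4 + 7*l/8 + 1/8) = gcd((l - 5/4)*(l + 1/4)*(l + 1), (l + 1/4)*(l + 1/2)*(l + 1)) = l^2 + 5*l/4 + 1/4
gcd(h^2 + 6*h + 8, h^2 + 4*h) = h + 4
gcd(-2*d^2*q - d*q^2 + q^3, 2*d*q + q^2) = q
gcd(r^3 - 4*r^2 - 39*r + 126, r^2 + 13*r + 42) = r + 6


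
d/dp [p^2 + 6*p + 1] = 2*p + 6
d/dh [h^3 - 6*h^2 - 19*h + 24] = 3*h^2 - 12*h - 19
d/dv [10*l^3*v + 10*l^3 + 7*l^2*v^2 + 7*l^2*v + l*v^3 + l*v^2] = l*(10*l^2 + 14*l*v + 7*l + 3*v^2 + 2*v)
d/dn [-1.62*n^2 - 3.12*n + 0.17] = -3.24*n - 3.12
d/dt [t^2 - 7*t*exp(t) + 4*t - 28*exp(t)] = -7*t*exp(t) + 2*t - 35*exp(t) + 4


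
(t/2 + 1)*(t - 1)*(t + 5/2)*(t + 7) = t^4/2 + 21*t^3/4 + 25*t^2/2 - 3*t/4 - 35/2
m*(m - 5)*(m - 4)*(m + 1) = m^4 - 8*m^3 + 11*m^2 + 20*m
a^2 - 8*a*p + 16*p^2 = (a - 4*p)^2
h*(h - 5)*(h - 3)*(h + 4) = h^4 - 4*h^3 - 17*h^2 + 60*h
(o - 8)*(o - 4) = o^2 - 12*o + 32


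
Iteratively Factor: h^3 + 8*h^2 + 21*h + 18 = (h + 3)*(h^2 + 5*h + 6) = (h + 3)^2*(h + 2)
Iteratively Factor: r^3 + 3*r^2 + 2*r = (r + 2)*(r^2 + r) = (r + 1)*(r + 2)*(r)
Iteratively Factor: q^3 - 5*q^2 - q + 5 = (q + 1)*(q^2 - 6*q + 5) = (q - 5)*(q + 1)*(q - 1)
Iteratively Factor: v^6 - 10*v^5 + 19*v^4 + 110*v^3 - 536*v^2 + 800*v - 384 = (v - 2)*(v^5 - 8*v^4 + 3*v^3 + 116*v^2 - 304*v + 192) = (v - 4)*(v - 2)*(v^4 - 4*v^3 - 13*v^2 + 64*v - 48) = (v - 4)^2*(v - 2)*(v^3 - 13*v + 12) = (v - 4)^2*(v - 2)*(v - 1)*(v^2 + v - 12) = (v - 4)^2*(v - 3)*(v - 2)*(v - 1)*(v + 4)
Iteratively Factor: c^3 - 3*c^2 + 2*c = (c - 1)*(c^2 - 2*c) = (c - 2)*(c - 1)*(c)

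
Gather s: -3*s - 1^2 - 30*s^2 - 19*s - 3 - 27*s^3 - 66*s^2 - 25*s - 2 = -27*s^3 - 96*s^2 - 47*s - 6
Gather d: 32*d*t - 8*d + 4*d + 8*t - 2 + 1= d*(32*t - 4) + 8*t - 1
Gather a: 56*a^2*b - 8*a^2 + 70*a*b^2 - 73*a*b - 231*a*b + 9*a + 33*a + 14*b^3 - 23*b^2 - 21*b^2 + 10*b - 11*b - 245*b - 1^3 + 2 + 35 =a^2*(56*b - 8) + a*(70*b^2 - 304*b + 42) + 14*b^3 - 44*b^2 - 246*b + 36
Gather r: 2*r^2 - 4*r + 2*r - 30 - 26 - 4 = 2*r^2 - 2*r - 60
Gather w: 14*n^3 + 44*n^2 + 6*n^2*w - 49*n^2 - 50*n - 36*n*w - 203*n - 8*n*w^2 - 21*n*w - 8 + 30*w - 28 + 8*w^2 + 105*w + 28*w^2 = 14*n^3 - 5*n^2 - 253*n + w^2*(36 - 8*n) + w*(6*n^2 - 57*n + 135) - 36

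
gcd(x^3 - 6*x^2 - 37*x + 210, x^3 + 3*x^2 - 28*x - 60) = x^2 + x - 30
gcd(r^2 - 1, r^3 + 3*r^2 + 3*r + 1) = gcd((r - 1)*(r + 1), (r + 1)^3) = r + 1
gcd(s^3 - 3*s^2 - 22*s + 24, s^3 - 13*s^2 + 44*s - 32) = s - 1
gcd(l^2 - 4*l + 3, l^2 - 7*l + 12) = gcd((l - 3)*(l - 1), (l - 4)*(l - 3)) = l - 3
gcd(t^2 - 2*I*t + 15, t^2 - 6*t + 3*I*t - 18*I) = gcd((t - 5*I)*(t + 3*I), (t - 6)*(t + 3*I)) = t + 3*I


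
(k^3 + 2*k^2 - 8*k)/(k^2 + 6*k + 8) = k*(k - 2)/(k + 2)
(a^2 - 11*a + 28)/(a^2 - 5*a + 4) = (a - 7)/(a - 1)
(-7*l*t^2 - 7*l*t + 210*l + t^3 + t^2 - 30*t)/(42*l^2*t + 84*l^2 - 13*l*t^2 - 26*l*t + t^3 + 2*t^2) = (t^2 + t - 30)/(-6*l*t - 12*l + t^2 + 2*t)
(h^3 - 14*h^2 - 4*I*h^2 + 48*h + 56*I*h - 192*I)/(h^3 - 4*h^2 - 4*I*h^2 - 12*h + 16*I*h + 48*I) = (h - 8)/(h + 2)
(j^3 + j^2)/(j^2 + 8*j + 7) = j^2/(j + 7)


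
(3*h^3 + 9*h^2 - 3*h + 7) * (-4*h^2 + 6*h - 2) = -12*h^5 - 18*h^4 + 60*h^3 - 64*h^2 + 48*h - 14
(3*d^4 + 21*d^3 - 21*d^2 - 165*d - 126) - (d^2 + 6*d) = 3*d^4 + 21*d^3 - 22*d^2 - 171*d - 126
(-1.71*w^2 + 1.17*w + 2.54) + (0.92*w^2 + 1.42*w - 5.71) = -0.79*w^2 + 2.59*w - 3.17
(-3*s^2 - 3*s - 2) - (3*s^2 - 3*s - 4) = 2 - 6*s^2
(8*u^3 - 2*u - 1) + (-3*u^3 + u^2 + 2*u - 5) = 5*u^3 + u^2 - 6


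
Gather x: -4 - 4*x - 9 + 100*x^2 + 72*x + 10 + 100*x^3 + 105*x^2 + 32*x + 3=100*x^3 + 205*x^2 + 100*x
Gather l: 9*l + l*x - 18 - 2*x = l*(x + 9) - 2*x - 18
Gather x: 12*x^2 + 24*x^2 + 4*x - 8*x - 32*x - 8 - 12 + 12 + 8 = 36*x^2 - 36*x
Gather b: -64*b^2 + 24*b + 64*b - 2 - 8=-64*b^2 + 88*b - 10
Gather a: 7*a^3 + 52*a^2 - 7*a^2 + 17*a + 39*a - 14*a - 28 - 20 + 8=7*a^3 + 45*a^2 + 42*a - 40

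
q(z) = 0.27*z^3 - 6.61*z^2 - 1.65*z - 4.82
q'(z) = 0.81*z^2 - 13.22*z - 1.65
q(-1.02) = -10.30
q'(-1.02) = 12.68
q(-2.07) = -32.12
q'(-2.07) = 29.19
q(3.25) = -70.73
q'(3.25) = -36.06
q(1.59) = -23.07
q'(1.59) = -20.62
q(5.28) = -158.06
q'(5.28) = -48.87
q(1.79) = -27.40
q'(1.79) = -22.72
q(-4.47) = -153.63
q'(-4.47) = 73.63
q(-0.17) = -4.73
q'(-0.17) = 0.62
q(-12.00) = -1403.42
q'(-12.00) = 273.63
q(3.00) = -61.97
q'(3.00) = -34.02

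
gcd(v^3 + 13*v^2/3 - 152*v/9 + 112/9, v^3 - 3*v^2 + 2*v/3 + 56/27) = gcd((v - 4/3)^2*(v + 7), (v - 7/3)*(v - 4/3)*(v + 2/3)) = v - 4/3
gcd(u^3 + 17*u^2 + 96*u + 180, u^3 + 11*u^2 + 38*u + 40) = u + 5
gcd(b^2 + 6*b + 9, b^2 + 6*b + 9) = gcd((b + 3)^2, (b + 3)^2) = b^2 + 6*b + 9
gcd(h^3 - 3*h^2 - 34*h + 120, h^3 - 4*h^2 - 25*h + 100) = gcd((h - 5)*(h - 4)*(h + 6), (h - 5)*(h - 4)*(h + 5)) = h^2 - 9*h + 20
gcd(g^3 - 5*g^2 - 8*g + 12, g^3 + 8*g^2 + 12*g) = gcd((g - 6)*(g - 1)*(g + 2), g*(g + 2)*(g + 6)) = g + 2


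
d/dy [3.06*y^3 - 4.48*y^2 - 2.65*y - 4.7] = 9.18*y^2 - 8.96*y - 2.65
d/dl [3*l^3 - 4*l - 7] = 9*l^2 - 4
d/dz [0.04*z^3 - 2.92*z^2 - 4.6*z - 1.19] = 0.12*z^2 - 5.84*z - 4.6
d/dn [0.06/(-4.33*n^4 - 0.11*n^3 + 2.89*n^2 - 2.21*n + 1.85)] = (1.0392*n^3 + 0.0198*n^2 - 0.3468*n + 0.1326)/(4.33*n^4 + 0.11*n^3 - 2.89*n^2 + 2.21*n - 1.85)^2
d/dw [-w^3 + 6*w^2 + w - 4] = -3*w^2 + 12*w + 1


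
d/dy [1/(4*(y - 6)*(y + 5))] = (1 - 2*y)/(4*(y^4 - 2*y^3 - 59*y^2 + 60*y + 900))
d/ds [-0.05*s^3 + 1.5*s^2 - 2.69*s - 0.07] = -0.15*s^2 + 3.0*s - 2.69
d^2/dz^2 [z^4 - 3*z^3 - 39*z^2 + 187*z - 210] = 12*z^2 - 18*z - 78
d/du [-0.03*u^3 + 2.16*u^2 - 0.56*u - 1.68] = -0.09*u^2 + 4.32*u - 0.56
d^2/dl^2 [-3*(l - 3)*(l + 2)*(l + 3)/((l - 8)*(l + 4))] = 6*(-47*l^3 - 522*l^2 - 2424*l - 2336)/(l^6 - 12*l^5 - 48*l^4 + 704*l^3 + 1536*l^2 - 12288*l - 32768)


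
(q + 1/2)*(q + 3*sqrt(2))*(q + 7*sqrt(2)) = q^3 + q^2/2 + 10*sqrt(2)*q^2 + 5*sqrt(2)*q + 42*q + 21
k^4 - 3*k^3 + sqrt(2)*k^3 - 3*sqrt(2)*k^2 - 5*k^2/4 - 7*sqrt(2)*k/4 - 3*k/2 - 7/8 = (k - 7/2)*(k + 1/2)*(k + sqrt(2)/2)^2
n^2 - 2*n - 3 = (n - 3)*(n + 1)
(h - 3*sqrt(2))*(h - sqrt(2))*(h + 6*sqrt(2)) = h^3 + 2*sqrt(2)*h^2 - 42*h + 36*sqrt(2)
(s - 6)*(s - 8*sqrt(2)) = s^2 - 8*sqrt(2)*s - 6*s + 48*sqrt(2)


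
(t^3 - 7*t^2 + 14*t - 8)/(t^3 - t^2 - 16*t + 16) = (t - 2)/(t + 4)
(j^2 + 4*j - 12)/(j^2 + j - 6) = (j + 6)/(j + 3)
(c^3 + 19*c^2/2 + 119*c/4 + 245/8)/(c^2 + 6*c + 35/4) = c + 7/2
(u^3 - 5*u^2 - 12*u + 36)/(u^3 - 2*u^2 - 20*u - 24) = (u^2 + u - 6)/(u^2 + 4*u + 4)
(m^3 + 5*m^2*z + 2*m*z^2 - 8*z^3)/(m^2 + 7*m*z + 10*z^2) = (m^2 + 3*m*z - 4*z^2)/(m + 5*z)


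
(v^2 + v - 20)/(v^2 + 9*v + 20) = (v - 4)/(v + 4)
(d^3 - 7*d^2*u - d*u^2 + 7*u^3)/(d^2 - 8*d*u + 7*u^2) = d + u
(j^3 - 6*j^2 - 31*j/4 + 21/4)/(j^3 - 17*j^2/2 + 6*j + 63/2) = (j - 1/2)/(j - 3)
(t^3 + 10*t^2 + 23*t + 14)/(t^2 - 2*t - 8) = (t^2 + 8*t + 7)/(t - 4)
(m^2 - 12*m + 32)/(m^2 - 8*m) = (m - 4)/m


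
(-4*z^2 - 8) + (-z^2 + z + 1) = -5*z^2 + z - 7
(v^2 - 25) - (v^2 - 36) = 11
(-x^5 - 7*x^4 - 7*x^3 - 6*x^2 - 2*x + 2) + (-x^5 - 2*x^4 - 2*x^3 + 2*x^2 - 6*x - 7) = -2*x^5 - 9*x^4 - 9*x^3 - 4*x^2 - 8*x - 5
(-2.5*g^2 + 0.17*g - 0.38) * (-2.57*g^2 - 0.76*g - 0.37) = 6.425*g^4 + 1.4631*g^3 + 1.7724*g^2 + 0.2259*g + 0.1406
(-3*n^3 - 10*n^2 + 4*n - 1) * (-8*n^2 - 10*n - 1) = 24*n^5 + 110*n^4 + 71*n^3 - 22*n^2 + 6*n + 1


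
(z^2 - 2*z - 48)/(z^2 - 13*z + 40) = (z + 6)/(z - 5)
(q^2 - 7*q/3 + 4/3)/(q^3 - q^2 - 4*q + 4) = (q - 4/3)/(q^2 - 4)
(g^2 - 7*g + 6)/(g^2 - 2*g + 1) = (g - 6)/(g - 1)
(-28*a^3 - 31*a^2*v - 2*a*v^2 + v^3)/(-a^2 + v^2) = (-28*a^2 - 3*a*v + v^2)/(-a + v)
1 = 1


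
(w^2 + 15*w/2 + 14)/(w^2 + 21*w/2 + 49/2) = (w + 4)/(w + 7)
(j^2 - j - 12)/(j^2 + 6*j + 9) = (j - 4)/(j + 3)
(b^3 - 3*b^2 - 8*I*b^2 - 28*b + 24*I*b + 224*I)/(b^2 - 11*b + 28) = (b^2 + b*(4 - 8*I) - 32*I)/(b - 4)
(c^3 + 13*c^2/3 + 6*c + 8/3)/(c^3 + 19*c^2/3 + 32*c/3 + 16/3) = (c + 2)/(c + 4)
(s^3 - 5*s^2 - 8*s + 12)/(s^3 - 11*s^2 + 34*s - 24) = (s + 2)/(s - 4)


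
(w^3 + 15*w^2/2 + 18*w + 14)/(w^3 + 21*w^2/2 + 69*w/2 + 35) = (w + 2)/(w + 5)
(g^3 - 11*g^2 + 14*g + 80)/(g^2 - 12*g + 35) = (g^2 - 6*g - 16)/(g - 7)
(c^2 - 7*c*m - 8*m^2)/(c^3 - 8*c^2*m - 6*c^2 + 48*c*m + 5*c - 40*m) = (c + m)/(c^2 - 6*c + 5)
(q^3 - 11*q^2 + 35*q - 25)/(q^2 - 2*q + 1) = (q^2 - 10*q + 25)/(q - 1)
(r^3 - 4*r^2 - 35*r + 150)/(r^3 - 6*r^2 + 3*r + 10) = (r^2 + r - 30)/(r^2 - r - 2)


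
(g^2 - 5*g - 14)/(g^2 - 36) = (g^2 - 5*g - 14)/(g^2 - 36)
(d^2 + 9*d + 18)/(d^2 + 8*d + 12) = (d + 3)/(d + 2)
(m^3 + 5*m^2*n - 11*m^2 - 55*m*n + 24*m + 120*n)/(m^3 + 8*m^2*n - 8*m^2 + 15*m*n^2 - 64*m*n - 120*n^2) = (m - 3)/(m + 3*n)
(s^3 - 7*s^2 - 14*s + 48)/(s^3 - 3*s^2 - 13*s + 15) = (s^2 - 10*s + 16)/(s^2 - 6*s + 5)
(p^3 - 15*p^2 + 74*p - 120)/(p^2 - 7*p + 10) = (p^2 - 10*p + 24)/(p - 2)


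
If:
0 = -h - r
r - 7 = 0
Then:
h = -7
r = 7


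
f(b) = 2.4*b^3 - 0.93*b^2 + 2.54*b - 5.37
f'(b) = 7.2*b^2 - 1.86*b + 2.54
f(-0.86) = -9.77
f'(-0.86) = 9.46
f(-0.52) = -7.28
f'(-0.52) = 5.45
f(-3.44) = -122.81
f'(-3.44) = 94.14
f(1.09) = -0.60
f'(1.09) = 9.07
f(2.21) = 21.61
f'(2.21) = 33.59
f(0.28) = -4.68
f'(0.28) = 2.58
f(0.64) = -3.50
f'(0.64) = 4.30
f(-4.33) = -228.64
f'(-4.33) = 145.59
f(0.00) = -5.37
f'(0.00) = 2.54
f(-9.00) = -1853.16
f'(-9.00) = 602.48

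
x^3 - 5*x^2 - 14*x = x*(x - 7)*(x + 2)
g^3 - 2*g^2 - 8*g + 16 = (g - 2)*(g - 2*sqrt(2))*(g + 2*sqrt(2))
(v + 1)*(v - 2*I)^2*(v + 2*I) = v^4 + v^3 - 2*I*v^3 + 4*v^2 - 2*I*v^2 + 4*v - 8*I*v - 8*I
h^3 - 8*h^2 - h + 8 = (h - 8)*(h - 1)*(h + 1)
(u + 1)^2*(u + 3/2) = u^3 + 7*u^2/2 + 4*u + 3/2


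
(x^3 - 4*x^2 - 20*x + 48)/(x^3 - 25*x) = (x^3 - 4*x^2 - 20*x + 48)/(x*(x^2 - 25))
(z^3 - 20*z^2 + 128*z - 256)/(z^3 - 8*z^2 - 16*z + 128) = (z - 8)/(z + 4)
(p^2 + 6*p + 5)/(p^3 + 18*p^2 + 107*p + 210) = (p + 1)/(p^2 + 13*p + 42)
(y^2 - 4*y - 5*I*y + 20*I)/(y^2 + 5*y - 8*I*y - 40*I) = (y^2 - y*(4 + 5*I) + 20*I)/(y^2 + y*(5 - 8*I) - 40*I)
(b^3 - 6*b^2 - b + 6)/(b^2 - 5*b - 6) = b - 1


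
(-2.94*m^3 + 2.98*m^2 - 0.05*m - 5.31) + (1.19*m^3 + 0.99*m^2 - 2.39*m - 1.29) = -1.75*m^3 + 3.97*m^2 - 2.44*m - 6.6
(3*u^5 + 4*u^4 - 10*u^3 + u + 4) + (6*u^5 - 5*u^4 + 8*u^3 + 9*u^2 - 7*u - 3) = 9*u^5 - u^4 - 2*u^3 + 9*u^2 - 6*u + 1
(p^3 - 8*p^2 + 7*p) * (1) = p^3 - 8*p^2 + 7*p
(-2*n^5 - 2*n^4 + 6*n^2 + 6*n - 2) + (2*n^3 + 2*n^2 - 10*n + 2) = -2*n^5 - 2*n^4 + 2*n^3 + 8*n^2 - 4*n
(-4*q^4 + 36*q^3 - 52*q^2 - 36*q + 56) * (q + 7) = -4*q^5 + 8*q^4 + 200*q^3 - 400*q^2 - 196*q + 392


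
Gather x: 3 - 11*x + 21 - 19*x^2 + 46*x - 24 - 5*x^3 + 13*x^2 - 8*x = -5*x^3 - 6*x^2 + 27*x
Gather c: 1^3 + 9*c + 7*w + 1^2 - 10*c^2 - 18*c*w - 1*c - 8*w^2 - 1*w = -10*c^2 + c*(8 - 18*w) - 8*w^2 + 6*w + 2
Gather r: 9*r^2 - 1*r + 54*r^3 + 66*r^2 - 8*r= 54*r^3 + 75*r^2 - 9*r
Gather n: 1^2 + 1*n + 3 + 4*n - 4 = 5*n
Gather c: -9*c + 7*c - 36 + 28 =-2*c - 8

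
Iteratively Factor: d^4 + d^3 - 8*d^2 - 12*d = (d + 2)*(d^3 - d^2 - 6*d) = (d - 3)*(d + 2)*(d^2 + 2*d) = d*(d - 3)*(d + 2)*(d + 2)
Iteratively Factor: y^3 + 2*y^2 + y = (y + 1)*(y^2 + y) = y*(y + 1)*(y + 1)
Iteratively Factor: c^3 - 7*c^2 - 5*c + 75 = (c + 3)*(c^2 - 10*c + 25) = (c - 5)*(c + 3)*(c - 5)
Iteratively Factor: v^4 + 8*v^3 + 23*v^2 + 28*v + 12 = (v + 2)*(v^3 + 6*v^2 + 11*v + 6) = (v + 2)*(v + 3)*(v^2 + 3*v + 2) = (v + 2)^2*(v + 3)*(v + 1)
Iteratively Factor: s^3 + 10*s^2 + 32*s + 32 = (s + 4)*(s^2 + 6*s + 8) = (s + 4)^2*(s + 2)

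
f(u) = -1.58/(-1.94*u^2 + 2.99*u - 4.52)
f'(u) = -1.58*(3.88*u - 2.99)/(-1.94*u^2 + 2.99*u - 4.52)^2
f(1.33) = 0.40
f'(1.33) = -0.22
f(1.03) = 0.45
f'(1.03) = -0.13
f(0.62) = 0.46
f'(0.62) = 0.08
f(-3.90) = 0.03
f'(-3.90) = 0.01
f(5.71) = 0.03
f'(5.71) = -0.01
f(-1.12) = 0.15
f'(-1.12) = 0.11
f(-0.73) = 0.20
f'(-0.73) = 0.15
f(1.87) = 0.28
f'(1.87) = -0.21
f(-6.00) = 0.02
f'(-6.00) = 0.00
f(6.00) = 0.03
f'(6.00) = -0.01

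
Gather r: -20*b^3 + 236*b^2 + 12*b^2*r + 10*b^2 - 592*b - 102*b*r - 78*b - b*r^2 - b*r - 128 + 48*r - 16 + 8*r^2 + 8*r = -20*b^3 + 246*b^2 - 670*b + r^2*(8 - b) + r*(12*b^2 - 103*b + 56) - 144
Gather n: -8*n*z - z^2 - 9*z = -8*n*z - z^2 - 9*z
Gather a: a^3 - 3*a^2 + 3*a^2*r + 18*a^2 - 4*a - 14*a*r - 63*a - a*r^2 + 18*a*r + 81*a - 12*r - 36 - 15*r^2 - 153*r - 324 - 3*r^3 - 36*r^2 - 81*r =a^3 + a^2*(3*r + 15) + a*(-r^2 + 4*r + 14) - 3*r^3 - 51*r^2 - 246*r - 360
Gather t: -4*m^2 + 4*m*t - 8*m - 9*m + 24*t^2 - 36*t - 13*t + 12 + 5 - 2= -4*m^2 - 17*m + 24*t^2 + t*(4*m - 49) + 15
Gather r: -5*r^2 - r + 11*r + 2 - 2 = -5*r^2 + 10*r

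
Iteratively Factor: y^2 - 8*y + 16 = (y - 4)*(y - 4)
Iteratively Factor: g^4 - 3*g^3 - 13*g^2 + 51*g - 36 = (g - 3)*(g^3 - 13*g + 12) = (g - 3)^2*(g^2 + 3*g - 4) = (g - 3)^2*(g + 4)*(g - 1)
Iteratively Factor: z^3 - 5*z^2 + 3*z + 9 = (z - 3)*(z^2 - 2*z - 3) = (z - 3)^2*(z + 1)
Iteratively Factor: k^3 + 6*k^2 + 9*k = (k)*(k^2 + 6*k + 9) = k*(k + 3)*(k + 3)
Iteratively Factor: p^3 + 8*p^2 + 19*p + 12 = (p + 3)*(p^2 + 5*p + 4) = (p + 3)*(p + 4)*(p + 1)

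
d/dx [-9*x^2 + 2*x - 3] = 2 - 18*x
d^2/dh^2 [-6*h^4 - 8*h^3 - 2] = 24*h*(-3*h - 2)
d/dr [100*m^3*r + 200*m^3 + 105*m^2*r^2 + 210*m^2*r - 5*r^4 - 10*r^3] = 100*m^3 + 210*m^2*r + 210*m^2 - 20*r^3 - 30*r^2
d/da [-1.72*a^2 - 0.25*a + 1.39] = -3.44*a - 0.25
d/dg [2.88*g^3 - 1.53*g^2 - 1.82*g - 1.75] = 8.64*g^2 - 3.06*g - 1.82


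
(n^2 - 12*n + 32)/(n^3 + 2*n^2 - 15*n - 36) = (n - 8)/(n^2 + 6*n + 9)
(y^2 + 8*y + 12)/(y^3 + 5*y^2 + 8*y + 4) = (y + 6)/(y^2 + 3*y + 2)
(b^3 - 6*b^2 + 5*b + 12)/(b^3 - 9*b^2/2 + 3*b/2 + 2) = 2*(b^2 - 2*b - 3)/(2*b^2 - b - 1)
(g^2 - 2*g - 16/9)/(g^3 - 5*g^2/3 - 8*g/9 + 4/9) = (3*g - 8)/(3*g^2 - 7*g + 2)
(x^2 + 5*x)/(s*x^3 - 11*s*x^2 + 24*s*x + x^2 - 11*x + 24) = x*(x + 5)/(s*x^3 - 11*s*x^2 + 24*s*x + x^2 - 11*x + 24)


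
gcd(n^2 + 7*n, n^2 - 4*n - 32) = 1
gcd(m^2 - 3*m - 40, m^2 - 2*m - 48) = m - 8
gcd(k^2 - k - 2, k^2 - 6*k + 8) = k - 2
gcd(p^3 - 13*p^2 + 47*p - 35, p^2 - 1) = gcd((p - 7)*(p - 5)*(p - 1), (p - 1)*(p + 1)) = p - 1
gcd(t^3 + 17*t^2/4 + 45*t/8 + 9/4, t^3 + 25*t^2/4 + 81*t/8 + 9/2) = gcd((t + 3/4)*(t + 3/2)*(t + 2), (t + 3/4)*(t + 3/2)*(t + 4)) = t^2 + 9*t/4 + 9/8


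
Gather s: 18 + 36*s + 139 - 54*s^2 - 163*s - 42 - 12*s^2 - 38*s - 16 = -66*s^2 - 165*s + 99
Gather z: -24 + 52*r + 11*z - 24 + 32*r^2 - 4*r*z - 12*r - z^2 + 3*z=32*r^2 + 40*r - z^2 + z*(14 - 4*r) - 48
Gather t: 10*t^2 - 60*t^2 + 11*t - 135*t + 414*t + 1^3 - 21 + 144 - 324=-50*t^2 + 290*t - 200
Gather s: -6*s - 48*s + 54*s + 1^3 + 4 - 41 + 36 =0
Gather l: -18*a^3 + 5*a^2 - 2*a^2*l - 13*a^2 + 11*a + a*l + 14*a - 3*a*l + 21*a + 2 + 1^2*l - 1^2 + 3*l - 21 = -18*a^3 - 8*a^2 + 46*a + l*(-2*a^2 - 2*a + 4) - 20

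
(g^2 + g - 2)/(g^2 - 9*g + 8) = (g + 2)/(g - 8)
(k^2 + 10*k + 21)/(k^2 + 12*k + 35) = (k + 3)/(k + 5)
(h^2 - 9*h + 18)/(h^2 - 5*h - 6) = (h - 3)/(h + 1)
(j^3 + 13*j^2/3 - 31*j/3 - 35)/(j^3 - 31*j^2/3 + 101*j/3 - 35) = (3*j^2 + 22*j + 35)/(3*j^2 - 22*j + 35)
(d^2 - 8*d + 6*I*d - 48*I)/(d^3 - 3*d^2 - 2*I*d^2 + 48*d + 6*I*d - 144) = (d - 8)/(d^2 - d*(3 + 8*I) + 24*I)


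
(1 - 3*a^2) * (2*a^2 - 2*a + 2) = -6*a^4 + 6*a^3 - 4*a^2 - 2*a + 2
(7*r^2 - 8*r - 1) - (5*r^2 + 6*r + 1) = 2*r^2 - 14*r - 2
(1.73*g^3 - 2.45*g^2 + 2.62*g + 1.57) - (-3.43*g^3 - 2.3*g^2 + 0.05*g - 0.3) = 5.16*g^3 - 0.15*g^2 + 2.57*g + 1.87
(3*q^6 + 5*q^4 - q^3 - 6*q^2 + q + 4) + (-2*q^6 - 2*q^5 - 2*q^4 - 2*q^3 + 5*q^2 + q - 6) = q^6 - 2*q^5 + 3*q^4 - 3*q^3 - q^2 + 2*q - 2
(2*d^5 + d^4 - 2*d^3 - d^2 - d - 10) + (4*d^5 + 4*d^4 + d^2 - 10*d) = 6*d^5 + 5*d^4 - 2*d^3 - 11*d - 10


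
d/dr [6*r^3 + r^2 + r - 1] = 18*r^2 + 2*r + 1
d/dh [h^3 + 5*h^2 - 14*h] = 3*h^2 + 10*h - 14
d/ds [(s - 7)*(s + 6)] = 2*s - 1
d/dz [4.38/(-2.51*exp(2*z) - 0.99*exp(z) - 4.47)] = (21.9876*exp(z) + 4.3362)*exp(z)/(2.51*exp(2*z) + 0.99*exp(z) + 4.47)^2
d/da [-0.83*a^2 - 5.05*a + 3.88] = -1.66*a - 5.05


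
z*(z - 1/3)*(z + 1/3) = z^3 - z/9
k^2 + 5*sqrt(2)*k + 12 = (k + 2*sqrt(2))*(k + 3*sqrt(2))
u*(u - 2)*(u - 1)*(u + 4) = u^4 + u^3 - 10*u^2 + 8*u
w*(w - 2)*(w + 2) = w^3 - 4*w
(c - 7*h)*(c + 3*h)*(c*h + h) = c^3*h - 4*c^2*h^2 + c^2*h - 21*c*h^3 - 4*c*h^2 - 21*h^3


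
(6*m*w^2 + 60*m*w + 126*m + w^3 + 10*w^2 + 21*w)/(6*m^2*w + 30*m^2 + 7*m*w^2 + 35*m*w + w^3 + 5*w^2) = (w^2 + 10*w + 21)/(m*w + 5*m + w^2 + 5*w)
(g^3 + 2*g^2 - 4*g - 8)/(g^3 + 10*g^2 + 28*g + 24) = (g - 2)/(g + 6)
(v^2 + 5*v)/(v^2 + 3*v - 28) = v*(v + 5)/(v^2 + 3*v - 28)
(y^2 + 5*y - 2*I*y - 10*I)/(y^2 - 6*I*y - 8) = (y + 5)/(y - 4*I)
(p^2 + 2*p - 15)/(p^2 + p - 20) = (p - 3)/(p - 4)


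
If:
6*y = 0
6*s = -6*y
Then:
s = 0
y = 0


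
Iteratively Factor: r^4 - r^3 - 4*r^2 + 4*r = (r - 1)*(r^3 - 4*r) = (r - 2)*(r - 1)*(r^2 + 2*r) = r*(r - 2)*(r - 1)*(r + 2)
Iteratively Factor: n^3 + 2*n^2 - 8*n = (n - 2)*(n^2 + 4*n) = n*(n - 2)*(n + 4)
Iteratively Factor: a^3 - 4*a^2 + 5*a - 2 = (a - 2)*(a^2 - 2*a + 1) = (a - 2)*(a - 1)*(a - 1)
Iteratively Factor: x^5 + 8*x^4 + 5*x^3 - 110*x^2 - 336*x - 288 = (x + 2)*(x^4 + 6*x^3 - 7*x^2 - 96*x - 144) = (x - 4)*(x + 2)*(x^3 + 10*x^2 + 33*x + 36) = (x - 4)*(x + 2)*(x + 4)*(x^2 + 6*x + 9) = (x - 4)*(x + 2)*(x + 3)*(x + 4)*(x + 3)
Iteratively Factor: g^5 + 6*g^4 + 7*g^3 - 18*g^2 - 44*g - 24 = (g + 2)*(g^4 + 4*g^3 - g^2 - 16*g - 12) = (g - 2)*(g + 2)*(g^3 + 6*g^2 + 11*g + 6) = (g - 2)*(g + 2)^2*(g^2 + 4*g + 3) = (g - 2)*(g + 2)^2*(g + 3)*(g + 1)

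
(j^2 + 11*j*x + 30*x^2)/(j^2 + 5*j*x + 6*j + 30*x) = (j + 6*x)/(j + 6)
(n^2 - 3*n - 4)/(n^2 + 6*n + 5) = (n - 4)/(n + 5)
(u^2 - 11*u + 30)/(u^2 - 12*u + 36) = (u - 5)/(u - 6)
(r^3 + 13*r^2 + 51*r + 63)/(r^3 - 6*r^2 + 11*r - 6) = (r^3 + 13*r^2 + 51*r + 63)/(r^3 - 6*r^2 + 11*r - 6)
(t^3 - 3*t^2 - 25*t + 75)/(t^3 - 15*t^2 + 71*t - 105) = (t + 5)/(t - 7)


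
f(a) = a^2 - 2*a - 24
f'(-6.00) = -14.00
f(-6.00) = 24.00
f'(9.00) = 16.00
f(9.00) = 39.00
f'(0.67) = -0.66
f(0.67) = -24.89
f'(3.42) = 4.84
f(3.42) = -19.14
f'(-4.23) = -10.46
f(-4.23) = 2.35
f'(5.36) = 8.72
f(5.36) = -5.99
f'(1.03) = 0.06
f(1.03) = -25.00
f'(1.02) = 0.04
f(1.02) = -25.00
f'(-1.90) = -5.80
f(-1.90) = -16.59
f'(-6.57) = -15.14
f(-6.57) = 32.30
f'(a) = 2*a - 2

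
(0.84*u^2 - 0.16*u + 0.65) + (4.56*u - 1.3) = 0.84*u^2 + 4.4*u - 0.65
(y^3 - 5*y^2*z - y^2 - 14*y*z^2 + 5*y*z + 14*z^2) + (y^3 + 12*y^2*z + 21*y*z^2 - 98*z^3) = 2*y^3 + 7*y^2*z - y^2 + 7*y*z^2 + 5*y*z - 98*z^3 + 14*z^2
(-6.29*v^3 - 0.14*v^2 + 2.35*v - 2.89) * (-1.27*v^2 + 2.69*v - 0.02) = 7.9883*v^5 - 16.7423*v^4 - 3.2353*v^3 + 9.9946*v^2 - 7.8211*v + 0.0578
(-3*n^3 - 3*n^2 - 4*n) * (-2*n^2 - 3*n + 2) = 6*n^5 + 15*n^4 + 11*n^3 + 6*n^2 - 8*n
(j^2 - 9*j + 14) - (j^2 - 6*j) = 14 - 3*j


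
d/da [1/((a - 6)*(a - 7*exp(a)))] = ((6 - a)*(a - 7*exp(a)) + (a - 6)^2*(7*exp(a) - 1))/((a - 6)^3*(a - 7*exp(a))^2)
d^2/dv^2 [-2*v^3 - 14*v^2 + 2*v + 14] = -12*v - 28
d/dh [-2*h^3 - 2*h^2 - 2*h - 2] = -6*h^2 - 4*h - 2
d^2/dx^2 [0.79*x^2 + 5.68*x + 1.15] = 1.58000000000000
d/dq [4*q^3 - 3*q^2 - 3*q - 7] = 12*q^2 - 6*q - 3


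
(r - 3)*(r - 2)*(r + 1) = r^3 - 4*r^2 + r + 6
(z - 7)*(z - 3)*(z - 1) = z^3 - 11*z^2 + 31*z - 21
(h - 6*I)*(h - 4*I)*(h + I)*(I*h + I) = I*h^4 + 9*h^3 + I*h^3 + 9*h^2 - 14*I*h^2 + 24*h - 14*I*h + 24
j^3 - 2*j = j*(j - sqrt(2))*(j + sqrt(2))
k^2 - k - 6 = (k - 3)*(k + 2)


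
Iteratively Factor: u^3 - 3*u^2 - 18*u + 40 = (u - 5)*(u^2 + 2*u - 8) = (u - 5)*(u - 2)*(u + 4)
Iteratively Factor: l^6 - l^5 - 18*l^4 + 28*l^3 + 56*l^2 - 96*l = (l)*(l^5 - l^4 - 18*l^3 + 28*l^2 + 56*l - 96) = l*(l - 3)*(l^4 + 2*l^3 - 12*l^2 - 8*l + 32) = l*(l - 3)*(l - 2)*(l^3 + 4*l^2 - 4*l - 16) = l*(l - 3)*(l - 2)^2*(l^2 + 6*l + 8) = l*(l - 3)*(l - 2)^2*(l + 4)*(l + 2)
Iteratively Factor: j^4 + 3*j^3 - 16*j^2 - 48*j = (j)*(j^3 + 3*j^2 - 16*j - 48) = j*(j + 3)*(j^2 - 16) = j*(j - 4)*(j + 3)*(j + 4)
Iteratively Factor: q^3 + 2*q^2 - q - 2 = (q + 2)*(q^2 - 1) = (q - 1)*(q + 2)*(q + 1)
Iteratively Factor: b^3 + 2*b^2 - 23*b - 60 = (b + 3)*(b^2 - b - 20) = (b - 5)*(b + 3)*(b + 4)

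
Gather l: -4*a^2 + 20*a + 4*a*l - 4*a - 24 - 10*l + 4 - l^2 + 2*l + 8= -4*a^2 + 16*a - l^2 + l*(4*a - 8) - 12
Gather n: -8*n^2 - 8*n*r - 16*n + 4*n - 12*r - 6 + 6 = -8*n^2 + n*(-8*r - 12) - 12*r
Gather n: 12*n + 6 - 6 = 12*n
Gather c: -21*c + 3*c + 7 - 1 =6 - 18*c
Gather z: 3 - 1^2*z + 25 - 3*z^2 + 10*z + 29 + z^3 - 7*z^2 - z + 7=z^3 - 10*z^2 + 8*z + 64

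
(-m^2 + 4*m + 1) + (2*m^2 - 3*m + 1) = m^2 + m + 2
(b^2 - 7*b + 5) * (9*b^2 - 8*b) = 9*b^4 - 71*b^3 + 101*b^2 - 40*b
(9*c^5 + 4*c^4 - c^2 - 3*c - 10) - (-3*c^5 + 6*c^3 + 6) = 12*c^5 + 4*c^4 - 6*c^3 - c^2 - 3*c - 16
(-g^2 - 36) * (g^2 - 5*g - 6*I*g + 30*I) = -g^4 + 5*g^3 + 6*I*g^3 - 36*g^2 - 30*I*g^2 + 180*g + 216*I*g - 1080*I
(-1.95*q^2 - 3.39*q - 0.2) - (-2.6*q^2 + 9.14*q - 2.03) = 0.65*q^2 - 12.53*q + 1.83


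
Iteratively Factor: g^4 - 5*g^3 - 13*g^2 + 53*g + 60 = (g + 1)*(g^3 - 6*g^2 - 7*g + 60) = (g + 1)*(g + 3)*(g^2 - 9*g + 20) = (g - 5)*(g + 1)*(g + 3)*(g - 4)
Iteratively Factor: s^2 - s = (s)*(s - 1)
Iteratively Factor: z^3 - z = (z + 1)*(z^2 - z) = (z - 1)*(z + 1)*(z)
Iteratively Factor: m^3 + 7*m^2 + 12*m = (m)*(m^2 + 7*m + 12) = m*(m + 4)*(m + 3)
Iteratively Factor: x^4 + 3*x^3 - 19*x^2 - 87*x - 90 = (x + 3)*(x^3 - 19*x - 30) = (x - 5)*(x + 3)*(x^2 + 5*x + 6) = (x - 5)*(x + 3)^2*(x + 2)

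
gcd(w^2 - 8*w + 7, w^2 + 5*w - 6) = w - 1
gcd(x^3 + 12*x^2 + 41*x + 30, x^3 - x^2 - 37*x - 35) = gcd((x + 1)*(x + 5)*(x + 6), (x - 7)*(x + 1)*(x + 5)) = x^2 + 6*x + 5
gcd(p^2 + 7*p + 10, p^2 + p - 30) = 1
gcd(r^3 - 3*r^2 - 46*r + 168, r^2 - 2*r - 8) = r - 4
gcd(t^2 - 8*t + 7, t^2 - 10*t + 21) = t - 7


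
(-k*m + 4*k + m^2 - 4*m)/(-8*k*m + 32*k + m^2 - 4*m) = (k - m)/(8*k - m)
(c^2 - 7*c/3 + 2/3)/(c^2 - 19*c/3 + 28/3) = (3*c^2 - 7*c + 2)/(3*c^2 - 19*c + 28)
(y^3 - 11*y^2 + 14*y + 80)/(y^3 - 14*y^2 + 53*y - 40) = (y + 2)/(y - 1)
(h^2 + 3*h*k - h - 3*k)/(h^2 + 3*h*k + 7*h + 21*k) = (h - 1)/(h + 7)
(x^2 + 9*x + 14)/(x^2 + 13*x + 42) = (x + 2)/(x + 6)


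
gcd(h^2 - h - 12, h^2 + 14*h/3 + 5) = h + 3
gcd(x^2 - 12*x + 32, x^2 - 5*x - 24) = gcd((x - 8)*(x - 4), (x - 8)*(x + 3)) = x - 8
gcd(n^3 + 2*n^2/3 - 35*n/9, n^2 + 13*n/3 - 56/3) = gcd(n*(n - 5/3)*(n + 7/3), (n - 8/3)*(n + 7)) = 1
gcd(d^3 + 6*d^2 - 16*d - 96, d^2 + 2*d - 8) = d + 4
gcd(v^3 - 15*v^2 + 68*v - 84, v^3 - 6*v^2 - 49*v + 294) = v^2 - 13*v + 42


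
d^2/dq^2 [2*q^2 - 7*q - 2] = 4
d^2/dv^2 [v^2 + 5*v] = 2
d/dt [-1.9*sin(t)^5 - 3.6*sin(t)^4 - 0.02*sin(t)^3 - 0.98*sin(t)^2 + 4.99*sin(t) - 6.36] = (-9.5*sin(t)^4 - 14.4*sin(t)^3 - 0.06*sin(t)^2 - 1.96*sin(t) + 4.99)*cos(t)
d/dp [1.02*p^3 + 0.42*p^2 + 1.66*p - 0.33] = 3.06*p^2 + 0.84*p + 1.66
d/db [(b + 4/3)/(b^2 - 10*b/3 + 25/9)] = 9*(-3*b - 13)/(27*b^3 - 135*b^2 + 225*b - 125)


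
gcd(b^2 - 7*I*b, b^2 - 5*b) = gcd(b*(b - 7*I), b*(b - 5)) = b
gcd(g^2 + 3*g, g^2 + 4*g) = g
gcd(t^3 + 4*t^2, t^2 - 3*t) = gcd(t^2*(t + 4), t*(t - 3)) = t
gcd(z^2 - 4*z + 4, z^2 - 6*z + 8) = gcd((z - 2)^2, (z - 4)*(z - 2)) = z - 2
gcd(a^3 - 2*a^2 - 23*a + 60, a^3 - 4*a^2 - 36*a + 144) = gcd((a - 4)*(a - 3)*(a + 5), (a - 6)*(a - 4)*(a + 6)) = a - 4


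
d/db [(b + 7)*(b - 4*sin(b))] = b - (b + 7)*(4*cos(b) - 1) - 4*sin(b)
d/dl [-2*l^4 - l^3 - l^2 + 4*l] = -8*l^3 - 3*l^2 - 2*l + 4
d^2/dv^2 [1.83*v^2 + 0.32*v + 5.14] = 3.66000000000000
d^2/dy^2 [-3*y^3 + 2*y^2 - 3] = 4 - 18*y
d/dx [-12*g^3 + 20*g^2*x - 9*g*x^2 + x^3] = 20*g^2 - 18*g*x + 3*x^2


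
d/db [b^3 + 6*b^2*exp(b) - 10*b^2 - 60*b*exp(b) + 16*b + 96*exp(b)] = 6*b^2*exp(b) + 3*b^2 - 48*b*exp(b) - 20*b + 36*exp(b) + 16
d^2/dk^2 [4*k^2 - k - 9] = 8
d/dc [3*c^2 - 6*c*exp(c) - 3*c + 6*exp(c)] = -6*c*exp(c) + 6*c - 3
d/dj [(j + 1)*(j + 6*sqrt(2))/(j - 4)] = (j^2 - 8*j - 30*sqrt(2) - 4)/(j^2 - 8*j + 16)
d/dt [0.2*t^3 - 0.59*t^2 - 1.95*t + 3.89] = 0.6*t^2 - 1.18*t - 1.95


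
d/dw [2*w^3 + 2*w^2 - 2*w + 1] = 6*w^2 + 4*w - 2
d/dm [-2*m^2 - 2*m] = -4*m - 2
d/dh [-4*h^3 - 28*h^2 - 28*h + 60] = -12*h^2 - 56*h - 28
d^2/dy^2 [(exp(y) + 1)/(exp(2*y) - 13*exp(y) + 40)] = (exp(4*y) + 17*exp(3*y) - 279*exp(2*y) + 529*exp(y) + 2120)*exp(y)/(exp(6*y) - 39*exp(5*y) + 627*exp(4*y) - 5317*exp(3*y) + 25080*exp(2*y) - 62400*exp(y) + 64000)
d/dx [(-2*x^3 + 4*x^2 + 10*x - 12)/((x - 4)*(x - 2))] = 2*(-x^4 + 12*x^3 - 41*x^2 + 44*x + 4)/(x^4 - 12*x^3 + 52*x^2 - 96*x + 64)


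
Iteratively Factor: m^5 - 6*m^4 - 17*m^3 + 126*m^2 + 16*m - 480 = (m - 4)*(m^4 - 2*m^3 - 25*m^2 + 26*m + 120) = (m - 5)*(m - 4)*(m^3 + 3*m^2 - 10*m - 24) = (m - 5)*(m - 4)*(m + 4)*(m^2 - m - 6) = (m - 5)*(m - 4)*(m + 2)*(m + 4)*(m - 3)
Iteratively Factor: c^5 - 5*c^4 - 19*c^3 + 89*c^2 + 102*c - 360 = (c + 3)*(c^4 - 8*c^3 + 5*c^2 + 74*c - 120) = (c - 2)*(c + 3)*(c^3 - 6*c^2 - 7*c + 60) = (c - 4)*(c - 2)*(c + 3)*(c^2 - 2*c - 15) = (c - 4)*(c - 2)*(c + 3)^2*(c - 5)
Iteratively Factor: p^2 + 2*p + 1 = (p + 1)*(p + 1)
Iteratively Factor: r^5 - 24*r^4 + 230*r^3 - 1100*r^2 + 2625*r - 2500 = (r - 5)*(r^4 - 19*r^3 + 135*r^2 - 425*r + 500) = (r - 5)^2*(r^3 - 14*r^2 + 65*r - 100) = (r - 5)^3*(r^2 - 9*r + 20) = (r - 5)^4*(r - 4)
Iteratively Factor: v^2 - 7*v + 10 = (v - 5)*(v - 2)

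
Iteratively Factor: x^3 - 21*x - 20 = (x + 1)*(x^2 - x - 20) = (x + 1)*(x + 4)*(x - 5)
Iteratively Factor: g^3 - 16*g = (g)*(g^2 - 16) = g*(g - 4)*(g + 4)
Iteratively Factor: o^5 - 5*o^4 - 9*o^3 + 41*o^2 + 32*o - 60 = (o - 3)*(o^4 - 2*o^3 - 15*o^2 - 4*o + 20) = (o - 3)*(o + 2)*(o^3 - 4*o^2 - 7*o + 10) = (o - 3)*(o - 1)*(o + 2)*(o^2 - 3*o - 10) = (o - 3)*(o - 1)*(o + 2)^2*(o - 5)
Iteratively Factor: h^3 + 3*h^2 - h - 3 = (h - 1)*(h^2 + 4*h + 3) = (h - 1)*(h + 3)*(h + 1)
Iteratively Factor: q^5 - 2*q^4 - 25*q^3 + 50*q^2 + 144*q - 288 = (q - 2)*(q^4 - 25*q^2 + 144) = (q - 2)*(q + 4)*(q^3 - 4*q^2 - 9*q + 36) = (q - 4)*(q - 2)*(q + 4)*(q^2 - 9) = (q - 4)*(q - 3)*(q - 2)*(q + 4)*(q + 3)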